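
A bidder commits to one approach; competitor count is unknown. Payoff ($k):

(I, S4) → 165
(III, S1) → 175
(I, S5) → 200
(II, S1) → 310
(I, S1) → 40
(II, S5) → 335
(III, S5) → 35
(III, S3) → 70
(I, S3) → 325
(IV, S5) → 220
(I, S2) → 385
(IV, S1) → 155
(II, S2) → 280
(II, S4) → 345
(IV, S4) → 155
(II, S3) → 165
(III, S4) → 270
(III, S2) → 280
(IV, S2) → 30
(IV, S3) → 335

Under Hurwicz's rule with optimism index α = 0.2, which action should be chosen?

II

I: 0.2·385 + 0.8·40 = 109
II: 0.2·345 + 0.8·165 = 201
III: 0.2·280 + 0.8·35 = 84
IV: 0.2·335 + 0.8·30 = 91
Highest Hurwicz score = 201 → II.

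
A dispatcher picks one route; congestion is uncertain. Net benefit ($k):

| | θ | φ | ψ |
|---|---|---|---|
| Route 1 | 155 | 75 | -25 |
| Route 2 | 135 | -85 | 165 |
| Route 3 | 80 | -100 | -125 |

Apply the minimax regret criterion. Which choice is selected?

Route 2

Column bests: θ=155, φ=75, ψ=165.
Route 1 regrets: 0, 0, 190 → max 190
Route 2 regrets: 20, 160, 0 → max 160
Route 3 regrets: 75, 175, 290 → max 290
Smallest max regret = 160 → Route 2.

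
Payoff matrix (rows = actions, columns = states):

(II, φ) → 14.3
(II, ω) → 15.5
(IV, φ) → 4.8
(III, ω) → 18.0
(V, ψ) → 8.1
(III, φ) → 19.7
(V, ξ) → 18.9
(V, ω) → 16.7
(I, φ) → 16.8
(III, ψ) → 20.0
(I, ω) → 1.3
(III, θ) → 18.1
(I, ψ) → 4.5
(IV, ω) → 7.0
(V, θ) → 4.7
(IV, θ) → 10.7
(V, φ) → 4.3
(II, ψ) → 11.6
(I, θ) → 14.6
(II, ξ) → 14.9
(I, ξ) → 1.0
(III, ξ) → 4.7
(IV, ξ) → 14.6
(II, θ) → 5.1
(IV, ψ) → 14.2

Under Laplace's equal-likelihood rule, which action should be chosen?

Row averages: I=7.64, II=12.28, III=16.1, IV=10.26, V=10.54
Highest average = 16.1 → III.

III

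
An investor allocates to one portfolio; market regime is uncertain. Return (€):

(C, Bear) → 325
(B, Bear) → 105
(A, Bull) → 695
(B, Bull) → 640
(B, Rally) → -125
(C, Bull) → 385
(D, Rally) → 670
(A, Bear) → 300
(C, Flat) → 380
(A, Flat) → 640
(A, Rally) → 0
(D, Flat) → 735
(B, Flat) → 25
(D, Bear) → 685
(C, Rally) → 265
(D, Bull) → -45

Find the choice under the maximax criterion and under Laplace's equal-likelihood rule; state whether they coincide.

Row maxima: A=695, B=640, C=385, D=735
Best best-case = 735 → D.
Row averages: A=408.75, B=161.25, C=338.75, D=511.25
Highest average = 511.25 → D.

maximax → D; laplace → D (agree)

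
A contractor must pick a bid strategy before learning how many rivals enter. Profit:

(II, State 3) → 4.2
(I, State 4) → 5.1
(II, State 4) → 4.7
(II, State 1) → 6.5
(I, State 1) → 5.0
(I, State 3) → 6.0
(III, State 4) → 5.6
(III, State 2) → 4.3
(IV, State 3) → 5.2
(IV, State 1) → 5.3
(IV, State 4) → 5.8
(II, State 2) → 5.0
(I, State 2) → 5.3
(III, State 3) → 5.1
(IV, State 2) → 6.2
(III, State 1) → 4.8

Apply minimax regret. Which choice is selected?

Column bests: State 1=6.5, State 2=6.2, State 3=6.0, State 4=5.8.
I regrets: 1.5, 0.9, 0.0, 0.7 → max 1.5
II regrets: 0.0, 1.2, 1.8, 1.1 → max 1.8
III regrets: 1.7, 1.9, 0.9, 0.2 → max 1.9
IV regrets: 1.2, 0.0, 0.8, 0.0 → max 1.2
Smallest max regret = 1.2 → IV.

IV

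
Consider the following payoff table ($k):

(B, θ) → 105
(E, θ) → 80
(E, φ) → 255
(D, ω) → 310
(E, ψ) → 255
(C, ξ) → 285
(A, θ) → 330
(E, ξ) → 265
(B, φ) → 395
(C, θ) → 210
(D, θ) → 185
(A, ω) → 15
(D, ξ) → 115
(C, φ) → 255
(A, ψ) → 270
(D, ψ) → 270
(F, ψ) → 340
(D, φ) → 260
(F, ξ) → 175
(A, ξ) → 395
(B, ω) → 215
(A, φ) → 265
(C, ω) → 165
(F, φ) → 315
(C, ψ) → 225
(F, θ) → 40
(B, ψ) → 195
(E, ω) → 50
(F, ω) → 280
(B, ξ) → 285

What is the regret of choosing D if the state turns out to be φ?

135

Best payoff under φ is 395.
Regret = 395 − 260 = 135.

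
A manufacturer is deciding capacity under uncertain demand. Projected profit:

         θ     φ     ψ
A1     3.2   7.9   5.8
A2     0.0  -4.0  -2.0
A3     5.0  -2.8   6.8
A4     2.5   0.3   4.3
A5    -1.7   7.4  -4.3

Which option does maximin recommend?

Row minima: A1=3.2, A2=-4.0, A3=-2.8, A4=0.3, A5=-4.3
Best worst-case = 3.2 → A1.

A1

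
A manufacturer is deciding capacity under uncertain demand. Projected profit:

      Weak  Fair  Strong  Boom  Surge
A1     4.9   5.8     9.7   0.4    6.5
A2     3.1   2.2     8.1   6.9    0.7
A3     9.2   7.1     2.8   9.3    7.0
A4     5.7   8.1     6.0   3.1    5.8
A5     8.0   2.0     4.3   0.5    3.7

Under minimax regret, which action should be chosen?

Column bests: Weak=9.2, Fair=8.1, Strong=9.7, Boom=9.3, Surge=7.0.
A1 regrets: 4.3, 2.3, 0.0, 8.9, 0.5 → max 8.9
A2 regrets: 6.1, 5.9, 1.6, 2.4, 6.3 → max 6.3
A3 regrets: 0.0, 1.0, 6.9, 0.0, 0.0 → max 6.9
A4 regrets: 3.5, 0.0, 3.7, 6.2, 1.2 → max 6.2
A5 regrets: 1.2, 6.1, 5.4, 8.8, 3.3 → max 8.8
Smallest max regret = 6.2 → A4.

A4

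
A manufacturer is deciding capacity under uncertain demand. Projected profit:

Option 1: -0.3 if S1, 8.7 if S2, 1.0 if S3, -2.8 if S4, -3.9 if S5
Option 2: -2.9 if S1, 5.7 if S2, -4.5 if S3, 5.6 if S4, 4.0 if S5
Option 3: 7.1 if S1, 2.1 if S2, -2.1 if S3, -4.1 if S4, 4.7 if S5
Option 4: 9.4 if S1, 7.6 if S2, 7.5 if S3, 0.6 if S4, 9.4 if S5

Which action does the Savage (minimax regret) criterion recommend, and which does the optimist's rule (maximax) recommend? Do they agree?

minimax regret → Option 4; maximax → Option 4 (agree)

Column bests: S1=9.4, S2=8.7, S3=7.5, S4=5.6, S5=9.4.
Option 1 regrets: 9.7, 0.0, 6.5, 8.4, 13.3 → max 13.3
Option 2 regrets: 12.3, 3.0, 12.0, 0.0, 5.4 → max 12.3
Option 3 regrets: 2.3, 6.6, 9.6, 9.7, 4.7 → max 9.7
Option 4 regrets: 0.0, 1.1, 0.0, 5.0, 0.0 → max 5.0
Smallest max regret = 5.0 → Option 4.
Row maxima: Option 1=8.7, Option 2=5.7, Option 3=7.1, Option 4=9.4
Best best-case = 9.4 → Option 4.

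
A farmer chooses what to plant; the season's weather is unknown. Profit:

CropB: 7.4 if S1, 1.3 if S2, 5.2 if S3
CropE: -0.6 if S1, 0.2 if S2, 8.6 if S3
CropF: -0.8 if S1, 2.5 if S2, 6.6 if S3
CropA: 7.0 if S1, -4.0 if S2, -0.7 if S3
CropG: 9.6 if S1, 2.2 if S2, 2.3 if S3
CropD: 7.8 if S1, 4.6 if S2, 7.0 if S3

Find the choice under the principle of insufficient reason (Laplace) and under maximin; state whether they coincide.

Row averages: CropB=139/30, CropE=41/15, CropF=83/30, CropA=23/30, CropG=4.7, CropD=97/15
Highest average = 97/15 → CropD.
Row minima: CropB=1.3, CropE=-0.6, CropF=-0.8, CropA=-4.0, CropG=2.2, CropD=4.6
Best worst-case = 4.6 → CropD.

laplace → CropD; maximin → CropD (agree)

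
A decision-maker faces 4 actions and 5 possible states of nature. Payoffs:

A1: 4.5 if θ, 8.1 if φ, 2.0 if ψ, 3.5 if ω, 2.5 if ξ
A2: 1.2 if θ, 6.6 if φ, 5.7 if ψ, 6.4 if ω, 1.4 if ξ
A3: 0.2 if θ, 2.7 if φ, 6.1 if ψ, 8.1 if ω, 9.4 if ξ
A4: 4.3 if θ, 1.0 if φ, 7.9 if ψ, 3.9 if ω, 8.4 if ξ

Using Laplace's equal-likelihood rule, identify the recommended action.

A3

Row averages: A1=4.12, A2=4.26, A3=5.3, A4=5.1
Highest average = 5.3 → A3.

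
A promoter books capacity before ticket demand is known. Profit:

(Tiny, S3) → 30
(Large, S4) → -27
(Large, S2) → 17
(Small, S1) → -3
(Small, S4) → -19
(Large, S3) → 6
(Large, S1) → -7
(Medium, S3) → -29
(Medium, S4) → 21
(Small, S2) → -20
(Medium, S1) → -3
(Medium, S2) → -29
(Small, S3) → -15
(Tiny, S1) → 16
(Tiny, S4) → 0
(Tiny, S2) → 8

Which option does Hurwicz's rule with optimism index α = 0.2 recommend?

Tiny

Tiny: 0.2·30 + 0.8·0 = 6
Small: 0.2·(-3) + 0.8·(-20) = -16.6
Medium: 0.2·21 + 0.8·(-29) = -19
Large: 0.2·17 + 0.8·(-27) = -18.2
Highest Hurwicz score = 6 → Tiny.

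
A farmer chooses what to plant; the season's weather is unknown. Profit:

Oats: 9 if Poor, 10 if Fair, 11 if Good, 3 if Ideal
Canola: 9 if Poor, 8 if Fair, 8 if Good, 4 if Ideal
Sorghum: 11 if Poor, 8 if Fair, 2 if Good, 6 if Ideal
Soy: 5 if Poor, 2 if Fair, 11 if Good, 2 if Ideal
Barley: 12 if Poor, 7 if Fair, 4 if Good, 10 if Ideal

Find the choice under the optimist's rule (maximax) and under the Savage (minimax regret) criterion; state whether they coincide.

maximax → Barley; minimax regret → Canola (disagree)

Row maxima: Oats=11, Canola=9, Sorghum=11, Soy=11, Barley=12
Best best-case = 12 → Barley.
Column bests: Poor=12, Fair=10, Good=11, Ideal=10.
Oats regrets: 3, 0, 0, 7 → max 7
Canola regrets: 3, 2, 3, 6 → max 6
Sorghum regrets: 1, 2, 9, 4 → max 9
Soy regrets: 7, 8, 0, 8 → max 8
Barley regrets: 0, 3, 7, 0 → max 7
Smallest max regret = 6 → Canola.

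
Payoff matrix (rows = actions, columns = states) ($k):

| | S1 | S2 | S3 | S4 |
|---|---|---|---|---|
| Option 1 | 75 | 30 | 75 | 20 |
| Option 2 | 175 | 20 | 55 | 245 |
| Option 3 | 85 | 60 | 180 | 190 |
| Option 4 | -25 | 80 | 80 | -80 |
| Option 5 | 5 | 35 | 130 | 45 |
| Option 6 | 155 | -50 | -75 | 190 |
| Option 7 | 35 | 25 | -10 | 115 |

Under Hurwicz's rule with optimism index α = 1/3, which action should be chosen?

Option 3

Option 1: 1/3·75 + 2/3·20 = 115/3
Option 2: 1/3·245 + 2/3·20 = 95
Option 3: 1/3·190 + 2/3·60 = 310/3
Option 4: 1/3·80 + 2/3·(-80) = -80/3
Option 5: 1/3·130 + 2/3·5 = 140/3
Option 6: 1/3·190 + 2/3·(-75) = 40/3
Option 7: 1/3·115 + 2/3·(-10) = 95/3
Highest Hurwicz score = 310/3 → Option 3.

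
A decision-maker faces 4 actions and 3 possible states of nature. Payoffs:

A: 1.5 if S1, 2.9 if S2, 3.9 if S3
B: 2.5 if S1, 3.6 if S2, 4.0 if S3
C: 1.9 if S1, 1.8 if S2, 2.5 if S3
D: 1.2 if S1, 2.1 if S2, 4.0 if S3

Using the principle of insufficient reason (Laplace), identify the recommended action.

B

Row averages: A=83/30, B=101/30, C=31/15, D=73/30
Highest average = 101/30 → B.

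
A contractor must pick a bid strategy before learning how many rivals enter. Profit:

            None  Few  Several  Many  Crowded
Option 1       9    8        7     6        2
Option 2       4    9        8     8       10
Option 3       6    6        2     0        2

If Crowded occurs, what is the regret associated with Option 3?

Best payoff under Crowded is 10.
Regret = 10 − 2 = 8.

8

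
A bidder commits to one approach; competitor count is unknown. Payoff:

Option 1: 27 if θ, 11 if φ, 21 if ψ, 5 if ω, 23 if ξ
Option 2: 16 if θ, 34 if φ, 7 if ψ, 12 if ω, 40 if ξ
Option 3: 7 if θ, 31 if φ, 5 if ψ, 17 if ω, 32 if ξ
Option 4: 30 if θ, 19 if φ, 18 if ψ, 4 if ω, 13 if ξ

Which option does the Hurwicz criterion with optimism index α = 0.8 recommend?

Option 2

Option 1: 0.8·27 + 0.2·5 = 22.6
Option 2: 0.8·40 + 0.2·7 = 33.4
Option 3: 0.8·32 + 0.2·5 = 26.6
Option 4: 0.8·30 + 0.2·4 = 24.8
Highest Hurwicz score = 33.4 → Option 2.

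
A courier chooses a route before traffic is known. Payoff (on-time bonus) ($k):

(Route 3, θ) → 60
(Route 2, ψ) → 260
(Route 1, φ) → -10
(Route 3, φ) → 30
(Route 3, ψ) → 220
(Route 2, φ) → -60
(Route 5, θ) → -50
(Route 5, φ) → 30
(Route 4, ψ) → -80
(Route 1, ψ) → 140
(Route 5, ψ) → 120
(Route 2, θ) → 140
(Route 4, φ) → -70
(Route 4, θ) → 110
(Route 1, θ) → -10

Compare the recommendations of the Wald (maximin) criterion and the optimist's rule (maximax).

maximin → Route 3; maximax → Route 2 (disagree)

Row minima: Route 1=-10, Route 2=-60, Route 3=30, Route 4=-80, Route 5=-50
Best worst-case = 30 → Route 3.
Row maxima: Route 1=140, Route 2=260, Route 3=220, Route 4=110, Route 5=120
Best best-case = 260 → Route 2.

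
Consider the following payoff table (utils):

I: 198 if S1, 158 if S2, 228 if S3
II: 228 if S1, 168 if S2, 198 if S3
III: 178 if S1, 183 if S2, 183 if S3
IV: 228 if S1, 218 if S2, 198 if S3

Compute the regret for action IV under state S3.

Best payoff under S3 is 228.
Regret = 228 − 198 = 30.

30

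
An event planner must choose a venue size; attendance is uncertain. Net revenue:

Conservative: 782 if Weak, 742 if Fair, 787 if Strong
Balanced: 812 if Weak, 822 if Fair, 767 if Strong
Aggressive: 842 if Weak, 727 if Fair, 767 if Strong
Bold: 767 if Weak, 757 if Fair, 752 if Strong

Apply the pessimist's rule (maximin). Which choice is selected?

Balanced

Row minima: Conservative=742, Balanced=767, Aggressive=727, Bold=752
Best worst-case = 767 → Balanced.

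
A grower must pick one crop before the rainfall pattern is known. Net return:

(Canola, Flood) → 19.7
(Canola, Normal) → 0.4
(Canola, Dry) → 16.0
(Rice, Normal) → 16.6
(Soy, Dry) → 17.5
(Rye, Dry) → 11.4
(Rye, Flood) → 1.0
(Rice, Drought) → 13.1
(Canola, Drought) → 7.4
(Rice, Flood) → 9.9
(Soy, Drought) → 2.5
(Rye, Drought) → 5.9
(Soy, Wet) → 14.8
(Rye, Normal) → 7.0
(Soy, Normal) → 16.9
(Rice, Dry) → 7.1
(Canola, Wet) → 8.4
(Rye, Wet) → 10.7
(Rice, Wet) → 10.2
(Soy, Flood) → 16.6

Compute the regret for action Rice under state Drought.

0.0

Best payoff under Drought is 13.1.
Regret = 13.1 − 13.1 = 0.0.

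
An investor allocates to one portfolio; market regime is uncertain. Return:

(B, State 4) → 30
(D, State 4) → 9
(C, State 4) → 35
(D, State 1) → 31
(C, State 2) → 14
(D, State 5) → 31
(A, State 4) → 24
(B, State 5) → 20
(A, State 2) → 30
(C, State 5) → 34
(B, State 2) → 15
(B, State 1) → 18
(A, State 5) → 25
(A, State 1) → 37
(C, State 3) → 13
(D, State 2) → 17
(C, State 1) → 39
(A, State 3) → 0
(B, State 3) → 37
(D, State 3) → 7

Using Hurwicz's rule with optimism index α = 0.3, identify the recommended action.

A: 0.3·37 + 0.7·0 = 11.1
B: 0.3·37 + 0.7·15 = 21.6
C: 0.3·39 + 0.7·13 = 20.8
D: 0.3·31 + 0.7·7 = 14.2
Highest Hurwicz score = 21.6 → B.

B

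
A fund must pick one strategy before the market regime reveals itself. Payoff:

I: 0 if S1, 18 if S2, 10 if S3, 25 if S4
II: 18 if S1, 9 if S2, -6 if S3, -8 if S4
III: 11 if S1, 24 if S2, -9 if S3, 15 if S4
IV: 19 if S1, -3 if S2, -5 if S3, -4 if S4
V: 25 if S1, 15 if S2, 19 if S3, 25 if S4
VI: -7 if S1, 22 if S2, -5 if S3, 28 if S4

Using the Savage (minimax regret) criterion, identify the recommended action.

Column bests: S1=25, S2=24, S3=19, S4=28.
I regrets: 25, 6, 9, 3 → max 25
II regrets: 7, 15, 25, 36 → max 36
III regrets: 14, 0, 28, 13 → max 28
IV regrets: 6, 27, 24, 32 → max 32
V regrets: 0, 9, 0, 3 → max 9
VI regrets: 32, 2, 24, 0 → max 32
Smallest max regret = 9 → V.

V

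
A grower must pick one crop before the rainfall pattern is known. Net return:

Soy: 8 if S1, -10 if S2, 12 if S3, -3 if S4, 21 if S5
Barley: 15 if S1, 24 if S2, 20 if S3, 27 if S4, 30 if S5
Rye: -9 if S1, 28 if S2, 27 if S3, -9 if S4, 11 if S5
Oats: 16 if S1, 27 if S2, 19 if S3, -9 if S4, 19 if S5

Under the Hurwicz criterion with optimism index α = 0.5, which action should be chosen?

Soy: 0.5·21 + 0.5·(-10) = 5.5
Barley: 0.5·30 + 0.5·15 = 22.5
Rye: 0.5·28 + 0.5·(-9) = 9.5
Oats: 0.5·27 + 0.5·(-9) = 9
Highest Hurwicz score = 22.5 → Barley.

Barley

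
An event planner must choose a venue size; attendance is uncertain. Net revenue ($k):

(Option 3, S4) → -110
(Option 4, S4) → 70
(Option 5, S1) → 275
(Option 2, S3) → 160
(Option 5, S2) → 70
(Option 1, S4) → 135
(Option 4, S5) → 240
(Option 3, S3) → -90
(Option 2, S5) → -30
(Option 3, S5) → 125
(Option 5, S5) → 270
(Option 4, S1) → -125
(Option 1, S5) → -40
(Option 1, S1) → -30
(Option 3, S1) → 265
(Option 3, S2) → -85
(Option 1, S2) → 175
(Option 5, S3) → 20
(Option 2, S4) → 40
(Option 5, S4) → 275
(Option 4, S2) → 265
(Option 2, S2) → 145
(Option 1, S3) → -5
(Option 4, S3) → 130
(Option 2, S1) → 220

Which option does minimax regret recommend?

Option 5

Column bests: S1=275, S2=265, S3=160, S4=275, S5=270.
Option 1 regrets: 305, 90, 165, 140, 310 → max 310
Option 2 regrets: 55, 120, 0, 235, 300 → max 300
Option 3 regrets: 10, 350, 250, 385, 145 → max 385
Option 4 regrets: 400, 0, 30, 205, 30 → max 400
Option 5 regrets: 0, 195, 140, 0, 0 → max 195
Smallest max regret = 195 → Option 5.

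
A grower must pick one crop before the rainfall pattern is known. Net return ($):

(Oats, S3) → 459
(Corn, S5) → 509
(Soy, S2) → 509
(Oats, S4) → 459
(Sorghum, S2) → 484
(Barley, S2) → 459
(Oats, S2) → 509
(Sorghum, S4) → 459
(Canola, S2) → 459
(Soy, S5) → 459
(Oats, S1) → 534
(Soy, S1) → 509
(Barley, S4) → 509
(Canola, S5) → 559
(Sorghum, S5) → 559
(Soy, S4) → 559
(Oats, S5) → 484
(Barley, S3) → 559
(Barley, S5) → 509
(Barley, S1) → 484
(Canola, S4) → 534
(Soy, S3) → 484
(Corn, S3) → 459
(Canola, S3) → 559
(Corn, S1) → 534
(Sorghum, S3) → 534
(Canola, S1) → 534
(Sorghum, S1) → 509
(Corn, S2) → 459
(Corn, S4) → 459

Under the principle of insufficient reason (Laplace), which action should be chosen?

Canola

Row averages: Sorghum=509, Soy=504, Canola=529, Barley=504, Corn=484, Oats=489
Highest average = 529 → Canola.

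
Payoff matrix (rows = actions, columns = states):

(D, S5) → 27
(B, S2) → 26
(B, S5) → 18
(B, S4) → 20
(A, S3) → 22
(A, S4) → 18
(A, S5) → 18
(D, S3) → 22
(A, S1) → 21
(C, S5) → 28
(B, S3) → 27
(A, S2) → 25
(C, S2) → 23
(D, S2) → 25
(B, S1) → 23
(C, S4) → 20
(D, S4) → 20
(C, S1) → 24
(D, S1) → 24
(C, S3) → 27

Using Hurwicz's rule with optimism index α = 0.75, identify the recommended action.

C

A: 0.75·25 + 0.25·18 = 23.25
B: 0.75·27 + 0.25·18 = 24.75
C: 0.75·28 + 0.25·20 = 26
D: 0.75·27 + 0.25·20 = 25.25
Highest Hurwicz score = 26 → C.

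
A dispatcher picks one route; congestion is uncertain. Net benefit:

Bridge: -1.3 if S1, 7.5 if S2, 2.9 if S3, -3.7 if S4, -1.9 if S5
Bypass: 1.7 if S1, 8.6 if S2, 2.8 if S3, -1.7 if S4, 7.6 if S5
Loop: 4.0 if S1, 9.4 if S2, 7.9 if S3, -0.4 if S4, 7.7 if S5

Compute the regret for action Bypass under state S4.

Best payoff under S4 is -0.4.
Regret = -0.4 − (-1.7) = 1.3.

1.3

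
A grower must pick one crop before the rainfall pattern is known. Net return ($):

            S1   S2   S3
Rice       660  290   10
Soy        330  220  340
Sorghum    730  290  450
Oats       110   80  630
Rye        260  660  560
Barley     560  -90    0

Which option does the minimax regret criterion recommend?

Column bests: S1=730, S2=660, S3=630.
Rice regrets: 70, 370, 620 → max 620
Soy regrets: 400, 440, 290 → max 440
Sorghum regrets: 0, 370, 180 → max 370
Oats regrets: 620, 580, 0 → max 620
Rye regrets: 470, 0, 70 → max 470
Barley regrets: 170, 750, 630 → max 750
Smallest max regret = 370 → Sorghum.

Sorghum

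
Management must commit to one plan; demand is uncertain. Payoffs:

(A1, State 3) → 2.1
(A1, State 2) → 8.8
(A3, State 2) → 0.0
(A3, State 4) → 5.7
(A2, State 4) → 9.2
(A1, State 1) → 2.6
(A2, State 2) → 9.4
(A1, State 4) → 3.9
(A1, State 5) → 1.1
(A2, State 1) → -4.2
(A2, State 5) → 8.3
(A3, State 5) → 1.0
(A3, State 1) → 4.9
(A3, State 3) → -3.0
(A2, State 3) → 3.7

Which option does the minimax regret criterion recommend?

Column bests: State 1=4.9, State 2=9.4, State 3=3.7, State 4=9.2, State 5=8.3.
A1 regrets: 2.3, 0.6, 1.6, 5.3, 7.2 → max 7.2
A2 regrets: 9.1, 0.0, 0.0, 0.0, 0.0 → max 9.1
A3 regrets: 0.0, 9.4, 6.7, 3.5, 7.3 → max 9.4
Smallest max regret = 7.2 → A1.

A1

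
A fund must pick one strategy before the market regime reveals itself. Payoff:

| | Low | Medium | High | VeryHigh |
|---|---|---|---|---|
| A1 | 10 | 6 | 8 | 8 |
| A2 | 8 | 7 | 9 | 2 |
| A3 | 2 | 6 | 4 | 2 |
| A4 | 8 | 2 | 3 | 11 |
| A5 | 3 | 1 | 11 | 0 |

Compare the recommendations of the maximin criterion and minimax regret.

Row minima: A1=6, A2=2, A3=2, A4=2, A5=0
Best worst-case = 6 → A1.
Column bests: Low=10, Medium=7, High=11, VeryHigh=11.
A1 regrets: 0, 1, 3, 3 → max 3
A2 regrets: 2, 0, 2, 9 → max 9
A3 regrets: 8, 1, 7, 9 → max 9
A4 regrets: 2, 5, 8, 0 → max 8
A5 regrets: 7, 6, 0, 11 → max 11
Smallest max regret = 3 → A1.

maximin → A1; minimax regret → A1 (agree)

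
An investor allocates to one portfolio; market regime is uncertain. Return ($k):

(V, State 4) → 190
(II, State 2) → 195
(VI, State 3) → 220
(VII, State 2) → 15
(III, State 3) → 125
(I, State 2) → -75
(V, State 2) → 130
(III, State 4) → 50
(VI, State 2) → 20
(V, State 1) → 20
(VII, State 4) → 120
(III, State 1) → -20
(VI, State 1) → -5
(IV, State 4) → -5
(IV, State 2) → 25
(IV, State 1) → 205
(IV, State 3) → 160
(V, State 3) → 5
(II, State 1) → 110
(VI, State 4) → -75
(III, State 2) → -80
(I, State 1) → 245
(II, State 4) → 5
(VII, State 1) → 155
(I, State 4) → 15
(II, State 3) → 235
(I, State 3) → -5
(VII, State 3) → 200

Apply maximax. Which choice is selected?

Row maxima: I=245, II=235, III=125, IV=205, V=190, VI=220, VII=200
Best best-case = 245 → I.

I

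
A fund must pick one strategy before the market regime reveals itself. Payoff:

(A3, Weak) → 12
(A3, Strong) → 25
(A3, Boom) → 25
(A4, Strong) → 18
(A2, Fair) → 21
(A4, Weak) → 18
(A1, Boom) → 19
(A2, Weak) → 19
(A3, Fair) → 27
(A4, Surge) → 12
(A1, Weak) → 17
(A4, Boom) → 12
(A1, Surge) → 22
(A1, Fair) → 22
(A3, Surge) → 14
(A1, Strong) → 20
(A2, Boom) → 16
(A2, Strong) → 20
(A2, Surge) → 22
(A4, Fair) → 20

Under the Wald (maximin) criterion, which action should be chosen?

Row minima: A1=17, A2=16, A3=12, A4=12
Best worst-case = 17 → A1.

A1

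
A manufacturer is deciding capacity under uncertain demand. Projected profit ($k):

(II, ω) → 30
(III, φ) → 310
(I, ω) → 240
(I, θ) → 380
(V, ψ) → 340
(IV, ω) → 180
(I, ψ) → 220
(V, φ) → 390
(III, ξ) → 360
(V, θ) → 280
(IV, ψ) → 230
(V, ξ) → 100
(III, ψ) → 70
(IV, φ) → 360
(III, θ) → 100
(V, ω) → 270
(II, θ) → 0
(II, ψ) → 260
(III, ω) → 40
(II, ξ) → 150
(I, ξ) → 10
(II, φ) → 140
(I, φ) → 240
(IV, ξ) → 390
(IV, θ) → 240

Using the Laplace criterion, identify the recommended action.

IV

Row averages: I=218, II=116, III=176, IV=280, V=276
Highest average = 280 → IV.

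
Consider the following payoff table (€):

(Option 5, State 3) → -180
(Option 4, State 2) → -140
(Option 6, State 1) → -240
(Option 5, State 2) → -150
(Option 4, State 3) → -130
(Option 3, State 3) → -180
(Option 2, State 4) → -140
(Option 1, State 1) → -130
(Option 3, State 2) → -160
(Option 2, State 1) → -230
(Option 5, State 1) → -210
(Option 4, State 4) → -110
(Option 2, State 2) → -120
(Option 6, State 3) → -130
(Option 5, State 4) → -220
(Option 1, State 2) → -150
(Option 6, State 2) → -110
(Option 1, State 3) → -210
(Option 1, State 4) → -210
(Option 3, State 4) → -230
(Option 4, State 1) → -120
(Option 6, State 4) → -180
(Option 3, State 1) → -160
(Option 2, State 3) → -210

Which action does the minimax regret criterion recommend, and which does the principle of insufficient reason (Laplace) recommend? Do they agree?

Column bests: State 1=-120, State 2=-110, State 3=-130, State 4=-110.
Option 1 regrets: 10, 40, 80, 100 → max 100
Option 2 regrets: 110, 10, 80, 30 → max 110
Option 3 regrets: 40, 50, 50, 120 → max 120
Option 4 regrets: 0, 30, 0, 0 → max 30
Option 5 regrets: 90, 40, 50, 110 → max 110
Option 6 regrets: 120, 0, 0, 70 → max 120
Smallest max regret = 30 → Option 4.
Row averages: Option 1=-175, Option 2=-175, Option 3=-182.5, Option 4=-125, Option 5=-190, Option 6=-165
Highest average = -125 → Option 4.

minimax regret → Option 4; laplace → Option 4 (agree)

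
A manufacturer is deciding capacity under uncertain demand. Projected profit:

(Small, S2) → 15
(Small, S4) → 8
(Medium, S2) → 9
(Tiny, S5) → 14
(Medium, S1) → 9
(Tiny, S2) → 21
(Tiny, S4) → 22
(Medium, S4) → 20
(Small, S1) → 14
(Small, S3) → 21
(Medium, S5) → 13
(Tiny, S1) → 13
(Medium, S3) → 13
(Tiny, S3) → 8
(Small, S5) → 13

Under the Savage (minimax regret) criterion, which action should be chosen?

Column bests: S1=14, S2=21, S3=21, S4=22, S5=14.
Tiny regrets: 1, 0, 13, 0, 0 → max 13
Small regrets: 0, 6, 0, 14, 1 → max 14
Medium regrets: 5, 12, 8, 2, 1 → max 12
Smallest max regret = 12 → Medium.

Medium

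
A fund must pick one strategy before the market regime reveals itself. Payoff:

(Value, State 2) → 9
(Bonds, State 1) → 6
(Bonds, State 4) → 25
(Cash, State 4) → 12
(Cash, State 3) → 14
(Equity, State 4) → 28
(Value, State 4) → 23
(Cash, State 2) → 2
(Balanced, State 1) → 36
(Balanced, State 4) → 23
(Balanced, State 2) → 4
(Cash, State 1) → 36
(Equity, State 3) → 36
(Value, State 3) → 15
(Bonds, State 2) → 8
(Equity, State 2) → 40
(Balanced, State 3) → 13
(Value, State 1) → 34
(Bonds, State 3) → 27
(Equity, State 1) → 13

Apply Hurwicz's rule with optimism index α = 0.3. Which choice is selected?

Equity

Equity: 0.3·40 + 0.7·13 = 21.1
Balanced: 0.3·36 + 0.7·4 = 13.6
Value: 0.3·34 + 0.7·9 = 16.5
Cash: 0.3·36 + 0.7·2 = 12.2
Bonds: 0.3·27 + 0.7·6 = 12.3
Highest Hurwicz score = 21.1 → Equity.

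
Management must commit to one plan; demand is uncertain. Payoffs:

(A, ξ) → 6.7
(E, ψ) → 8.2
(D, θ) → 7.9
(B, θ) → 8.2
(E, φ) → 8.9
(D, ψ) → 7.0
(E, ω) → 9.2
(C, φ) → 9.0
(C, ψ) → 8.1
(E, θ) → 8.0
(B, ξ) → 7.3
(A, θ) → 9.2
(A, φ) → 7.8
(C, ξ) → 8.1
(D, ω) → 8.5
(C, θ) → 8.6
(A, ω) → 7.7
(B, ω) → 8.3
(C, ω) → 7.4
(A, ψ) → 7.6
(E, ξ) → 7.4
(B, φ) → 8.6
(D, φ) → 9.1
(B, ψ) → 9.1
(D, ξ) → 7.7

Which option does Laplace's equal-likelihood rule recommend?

Row averages: A=7.8, B=8.3, C=8.24, D=8.04, E=8.34
Highest average = 8.34 → E.

E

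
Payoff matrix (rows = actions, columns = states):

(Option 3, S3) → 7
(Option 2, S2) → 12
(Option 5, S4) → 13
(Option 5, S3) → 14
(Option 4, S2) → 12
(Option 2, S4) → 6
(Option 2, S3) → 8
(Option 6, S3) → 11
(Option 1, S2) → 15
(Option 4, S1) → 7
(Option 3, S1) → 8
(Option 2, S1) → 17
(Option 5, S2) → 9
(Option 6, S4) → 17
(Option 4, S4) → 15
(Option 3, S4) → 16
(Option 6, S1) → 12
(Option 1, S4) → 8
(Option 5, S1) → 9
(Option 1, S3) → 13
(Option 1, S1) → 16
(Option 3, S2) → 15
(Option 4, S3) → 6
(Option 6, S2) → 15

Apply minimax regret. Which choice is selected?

Column bests: S1=17, S2=15, S3=14, S4=17.
Option 1 regrets: 1, 0, 1, 9 → max 9
Option 2 regrets: 0, 3, 6, 11 → max 11
Option 3 regrets: 9, 0, 7, 1 → max 9
Option 4 regrets: 10, 3, 8, 2 → max 10
Option 5 regrets: 8, 6, 0, 4 → max 8
Option 6 regrets: 5, 0, 3, 0 → max 5
Smallest max regret = 5 → Option 6.

Option 6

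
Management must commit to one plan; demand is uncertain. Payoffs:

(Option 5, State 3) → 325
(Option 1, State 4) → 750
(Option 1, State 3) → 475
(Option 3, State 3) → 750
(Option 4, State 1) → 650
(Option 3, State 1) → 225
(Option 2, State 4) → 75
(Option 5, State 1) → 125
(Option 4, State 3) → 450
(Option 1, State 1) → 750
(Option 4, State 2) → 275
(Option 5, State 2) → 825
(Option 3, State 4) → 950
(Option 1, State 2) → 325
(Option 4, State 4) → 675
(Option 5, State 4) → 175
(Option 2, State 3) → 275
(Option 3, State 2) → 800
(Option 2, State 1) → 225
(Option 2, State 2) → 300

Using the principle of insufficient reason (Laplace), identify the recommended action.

Option 3

Row averages: Option 1=575, Option 2=218.75, Option 3=681.25, Option 4=512.5, Option 5=362.5
Highest average = 681.25 → Option 3.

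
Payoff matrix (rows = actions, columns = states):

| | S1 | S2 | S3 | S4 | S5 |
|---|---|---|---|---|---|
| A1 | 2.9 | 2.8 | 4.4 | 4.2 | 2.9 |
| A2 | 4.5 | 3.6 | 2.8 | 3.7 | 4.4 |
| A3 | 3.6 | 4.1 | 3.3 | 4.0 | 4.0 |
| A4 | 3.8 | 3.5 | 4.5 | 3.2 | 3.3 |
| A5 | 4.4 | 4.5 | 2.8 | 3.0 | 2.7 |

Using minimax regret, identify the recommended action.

Column bests: S1=4.5, S2=4.5, S3=4.5, S4=4.2, S5=4.4.
A1 regrets: 1.6, 1.7, 0.1, 0.0, 1.5 → max 1.7
A2 regrets: 0.0, 0.9, 1.7, 0.5, 0.0 → max 1.7
A3 regrets: 0.9, 0.4, 1.2, 0.2, 0.4 → max 1.2
A4 regrets: 0.7, 1.0, 0.0, 1.0, 1.1 → max 1.1
A5 regrets: 0.1, 0.0, 1.7, 1.2, 1.7 → max 1.7
Smallest max regret = 1.1 → A4.

A4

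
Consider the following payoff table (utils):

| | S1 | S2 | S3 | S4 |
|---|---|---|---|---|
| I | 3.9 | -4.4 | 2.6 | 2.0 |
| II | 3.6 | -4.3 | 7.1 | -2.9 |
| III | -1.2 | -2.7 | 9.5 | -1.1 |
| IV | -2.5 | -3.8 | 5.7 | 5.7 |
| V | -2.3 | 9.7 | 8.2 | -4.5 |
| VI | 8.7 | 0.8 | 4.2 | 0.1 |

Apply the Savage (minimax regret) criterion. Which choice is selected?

VI

Column bests: S1=8.7, S2=9.7, S3=9.5, S4=5.7.
I regrets: 4.8, 14.1, 6.9, 3.7 → max 14.1
II regrets: 5.1, 14.0, 2.4, 8.6 → max 14.0
III regrets: 9.9, 12.4, 0.0, 6.8 → max 12.4
IV regrets: 11.2, 13.5, 3.8, 0.0 → max 13.5
V regrets: 11.0, 0.0, 1.3, 10.2 → max 11.0
VI regrets: 0.0, 8.9, 5.3, 5.6 → max 8.9
Smallest max regret = 8.9 → VI.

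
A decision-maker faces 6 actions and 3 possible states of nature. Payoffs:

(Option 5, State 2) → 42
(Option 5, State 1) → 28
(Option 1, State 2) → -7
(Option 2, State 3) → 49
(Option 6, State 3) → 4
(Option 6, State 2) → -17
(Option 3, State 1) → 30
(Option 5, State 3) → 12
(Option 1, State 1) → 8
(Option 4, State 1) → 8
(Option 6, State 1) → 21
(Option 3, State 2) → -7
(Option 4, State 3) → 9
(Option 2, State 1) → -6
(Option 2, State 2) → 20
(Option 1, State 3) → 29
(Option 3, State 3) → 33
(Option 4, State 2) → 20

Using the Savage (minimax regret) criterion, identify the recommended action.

Option 2

Column bests: State 1=30, State 2=42, State 3=49.
Option 1 regrets: 22, 49, 20 → max 49
Option 2 regrets: 36, 22, 0 → max 36
Option 3 regrets: 0, 49, 16 → max 49
Option 4 regrets: 22, 22, 40 → max 40
Option 5 regrets: 2, 0, 37 → max 37
Option 6 regrets: 9, 59, 45 → max 59
Smallest max regret = 36 → Option 2.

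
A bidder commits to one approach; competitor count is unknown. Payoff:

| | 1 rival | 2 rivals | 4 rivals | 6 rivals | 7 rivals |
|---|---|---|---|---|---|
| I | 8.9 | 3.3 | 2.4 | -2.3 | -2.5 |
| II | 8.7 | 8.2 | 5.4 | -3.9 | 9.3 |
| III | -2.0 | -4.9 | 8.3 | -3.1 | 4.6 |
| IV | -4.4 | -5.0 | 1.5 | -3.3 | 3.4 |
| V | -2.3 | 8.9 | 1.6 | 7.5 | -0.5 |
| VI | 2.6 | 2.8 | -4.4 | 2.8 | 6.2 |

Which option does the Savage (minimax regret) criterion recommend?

V

Column bests: 1 rival=8.9, 2 rivals=8.9, 4 rivals=8.3, 6 rivals=7.5, 7 rivals=9.3.
I regrets: 0.0, 5.6, 5.9, 9.8, 11.8 → max 11.8
II regrets: 0.2, 0.7, 2.9, 11.4, 0.0 → max 11.4
III regrets: 10.9, 13.8, 0.0, 10.6, 4.7 → max 13.8
IV regrets: 13.3, 13.9, 6.8, 10.8, 5.9 → max 13.9
V regrets: 11.2, 0.0, 6.7, 0.0, 9.8 → max 11.2
VI regrets: 6.3, 6.1, 12.7, 4.7, 3.1 → max 12.7
Smallest max regret = 11.2 → V.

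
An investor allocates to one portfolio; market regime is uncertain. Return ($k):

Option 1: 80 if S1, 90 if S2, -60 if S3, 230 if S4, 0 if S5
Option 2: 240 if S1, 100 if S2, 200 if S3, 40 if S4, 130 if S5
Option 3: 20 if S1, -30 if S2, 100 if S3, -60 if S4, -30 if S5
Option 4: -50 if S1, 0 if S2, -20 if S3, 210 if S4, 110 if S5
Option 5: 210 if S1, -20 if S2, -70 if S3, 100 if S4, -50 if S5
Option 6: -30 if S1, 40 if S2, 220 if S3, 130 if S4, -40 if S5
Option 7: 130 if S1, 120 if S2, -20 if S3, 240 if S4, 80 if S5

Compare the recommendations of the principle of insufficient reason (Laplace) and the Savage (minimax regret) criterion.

laplace → Option 2; minimax regret → Option 2 (agree)

Row averages: Option 1=68, Option 2=142, Option 3=0, Option 4=50, Option 5=34, Option 6=64, Option 7=110
Highest average = 142 → Option 2.
Column bests: S1=240, S2=120, S3=220, S4=240, S5=130.
Option 1 regrets: 160, 30, 280, 10, 130 → max 280
Option 2 regrets: 0, 20, 20, 200, 0 → max 200
Option 3 regrets: 220, 150, 120, 300, 160 → max 300
Option 4 regrets: 290, 120, 240, 30, 20 → max 290
Option 5 regrets: 30, 140, 290, 140, 180 → max 290
Option 6 regrets: 270, 80, 0, 110, 170 → max 270
Option 7 regrets: 110, 0, 240, 0, 50 → max 240
Smallest max regret = 200 → Option 2.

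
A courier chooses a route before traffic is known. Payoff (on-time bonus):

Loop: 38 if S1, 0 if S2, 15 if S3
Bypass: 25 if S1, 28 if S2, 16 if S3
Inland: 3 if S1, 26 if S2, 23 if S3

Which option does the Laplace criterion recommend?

Bypass

Row averages: Loop=53/3, Bypass=23, Inland=52/3
Highest average = 23 → Bypass.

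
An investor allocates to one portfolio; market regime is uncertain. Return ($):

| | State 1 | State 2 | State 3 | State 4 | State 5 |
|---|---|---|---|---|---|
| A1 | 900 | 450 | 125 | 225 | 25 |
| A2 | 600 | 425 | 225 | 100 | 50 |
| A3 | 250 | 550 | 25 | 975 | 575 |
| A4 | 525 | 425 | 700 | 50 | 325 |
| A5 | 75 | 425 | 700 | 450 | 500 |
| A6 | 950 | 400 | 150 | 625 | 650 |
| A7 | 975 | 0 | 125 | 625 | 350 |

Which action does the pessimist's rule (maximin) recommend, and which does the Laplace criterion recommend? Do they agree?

maximin → A6; laplace → A6 (agree)

Row minima: A1=25, A2=50, A3=25, A4=50, A5=75, A6=150, A7=0
Best worst-case = 150 → A6.
Row averages: A1=345, A2=280, A3=475, A4=405, A5=430, A6=555, A7=415
Highest average = 555 → A6.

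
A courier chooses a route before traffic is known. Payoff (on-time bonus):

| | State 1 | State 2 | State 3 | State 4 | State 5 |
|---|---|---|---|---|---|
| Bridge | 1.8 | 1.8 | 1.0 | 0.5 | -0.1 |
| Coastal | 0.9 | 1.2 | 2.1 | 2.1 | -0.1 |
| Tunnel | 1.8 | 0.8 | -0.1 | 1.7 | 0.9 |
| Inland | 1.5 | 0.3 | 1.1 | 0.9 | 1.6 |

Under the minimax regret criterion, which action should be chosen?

Inland

Column bests: State 1=1.8, State 2=1.8, State 3=2.1, State 4=2.1, State 5=1.6.
Bridge regrets: 0.0, 0.0, 1.1, 1.6, 1.7 → max 1.7
Coastal regrets: 0.9, 0.6, 0.0, 0.0, 1.7 → max 1.7
Tunnel regrets: 0.0, 1.0, 2.2, 0.4, 0.7 → max 2.2
Inland regrets: 0.3, 1.5, 1.0, 1.2, 0.0 → max 1.5
Smallest max regret = 1.5 → Inland.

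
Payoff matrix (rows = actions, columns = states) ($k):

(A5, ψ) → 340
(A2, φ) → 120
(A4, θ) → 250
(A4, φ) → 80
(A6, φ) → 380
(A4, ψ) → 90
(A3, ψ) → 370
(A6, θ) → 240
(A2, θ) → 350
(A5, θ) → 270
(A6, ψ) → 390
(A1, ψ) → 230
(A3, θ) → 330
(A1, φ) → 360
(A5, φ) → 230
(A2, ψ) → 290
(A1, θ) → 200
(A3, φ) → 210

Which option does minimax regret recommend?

A6

Column bests: θ=350, φ=380, ψ=390.
A1 regrets: 150, 20, 160 → max 160
A2 regrets: 0, 260, 100 → max 260
A3 regrets: 20, 170, 20 → max 170
A4 regrets: 100, 300, 300 → max 300
A5 regrets: 80, 150, 50 → max 150
A6 regrets: 110, 0, 0 → max 110
Smallest max regret = 110 → A6.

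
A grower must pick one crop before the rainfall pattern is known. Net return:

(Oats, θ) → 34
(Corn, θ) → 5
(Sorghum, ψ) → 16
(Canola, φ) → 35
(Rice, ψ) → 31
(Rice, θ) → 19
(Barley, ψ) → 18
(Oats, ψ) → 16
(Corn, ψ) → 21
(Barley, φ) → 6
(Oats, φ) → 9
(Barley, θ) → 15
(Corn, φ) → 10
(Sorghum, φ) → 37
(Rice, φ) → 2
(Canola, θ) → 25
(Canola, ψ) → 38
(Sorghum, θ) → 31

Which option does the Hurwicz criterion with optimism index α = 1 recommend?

Canola

Rice: 1·31 + 0·2 = 31
Sorghum: 1·37 + 0·16 = 37
Oats: 1·34 + 0·9 = 34
Corn: 1·21 + 0·5 = 21
Canola: 1·38 + 0·25 = 38
Barley: 1·18 + 0·6 = 18
Highest Hurwicz score = 38 → Canola.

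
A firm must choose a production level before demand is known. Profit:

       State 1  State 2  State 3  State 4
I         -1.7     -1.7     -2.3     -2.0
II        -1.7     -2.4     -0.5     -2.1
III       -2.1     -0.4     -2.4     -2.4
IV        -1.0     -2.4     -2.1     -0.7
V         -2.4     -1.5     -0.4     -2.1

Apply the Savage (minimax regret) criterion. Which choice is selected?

V

Column bests: State 1=-1.0, State 2=-0.4, State 3=-0.4, State 4=-0.7.
I regrets: 0.7, 1.3, 1.9, 1.3 → max 1.9
II regrets: 0.7, 2.0, 0.1, 1.4 → max 2.0
III regrets: 1.1, 0.0, 2.0, 1.7 → max 2.0
IV regrets: 0.0, 2.0, 1.7, 0.0 → max 2.0
V regrets: 1.4, 1.1, 0.0, 1.4 → max 1.4
Smallest max regret = 1.4 → V.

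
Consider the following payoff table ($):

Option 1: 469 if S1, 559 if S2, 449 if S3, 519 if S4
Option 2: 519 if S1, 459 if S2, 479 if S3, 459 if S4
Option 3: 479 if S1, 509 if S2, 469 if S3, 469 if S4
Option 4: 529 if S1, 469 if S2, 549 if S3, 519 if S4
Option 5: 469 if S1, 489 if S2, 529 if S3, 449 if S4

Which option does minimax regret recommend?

Column bests: S1=529, S2=559, S3=549, S4=519.
Option 1 regrets: 60, 0, 100, 0 → max 100
Option 2 regrets: 10, 100, 70, 60 → max 100
Option 3 regrets: 50, 50, 80, 50 → max 80
Option 4 regrets: 0, 90, 0, 0 → max 90
Option 5 regrets: 60, 70, 20, 70 → max 70
Smallest max regret = 70 → Option 5.

Option 5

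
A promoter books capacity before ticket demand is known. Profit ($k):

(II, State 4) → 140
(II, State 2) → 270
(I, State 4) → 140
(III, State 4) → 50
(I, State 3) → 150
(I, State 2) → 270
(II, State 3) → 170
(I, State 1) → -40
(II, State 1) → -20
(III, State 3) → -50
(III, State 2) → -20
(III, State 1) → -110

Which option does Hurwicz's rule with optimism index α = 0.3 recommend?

I: 0.3·270 + 0.7·(-40) = 53
II: 0.3·270 + 0.7·(-20) = 67
III: 0.3·50 + 0.7·(-110) = -62
Highest Hurwicz score = 67 → II.

II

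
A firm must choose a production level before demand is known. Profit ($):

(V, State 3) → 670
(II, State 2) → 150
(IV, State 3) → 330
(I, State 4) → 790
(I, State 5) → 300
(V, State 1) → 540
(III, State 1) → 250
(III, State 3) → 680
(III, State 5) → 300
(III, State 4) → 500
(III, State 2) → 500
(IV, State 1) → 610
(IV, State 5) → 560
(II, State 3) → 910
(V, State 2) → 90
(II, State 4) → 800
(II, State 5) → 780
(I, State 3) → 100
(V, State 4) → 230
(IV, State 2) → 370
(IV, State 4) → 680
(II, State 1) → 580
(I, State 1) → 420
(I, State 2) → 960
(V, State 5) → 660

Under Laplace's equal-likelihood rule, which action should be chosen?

II

Row averages: I=514, II=644, III=446, IV=510, V=438
Highest average = 644 → II.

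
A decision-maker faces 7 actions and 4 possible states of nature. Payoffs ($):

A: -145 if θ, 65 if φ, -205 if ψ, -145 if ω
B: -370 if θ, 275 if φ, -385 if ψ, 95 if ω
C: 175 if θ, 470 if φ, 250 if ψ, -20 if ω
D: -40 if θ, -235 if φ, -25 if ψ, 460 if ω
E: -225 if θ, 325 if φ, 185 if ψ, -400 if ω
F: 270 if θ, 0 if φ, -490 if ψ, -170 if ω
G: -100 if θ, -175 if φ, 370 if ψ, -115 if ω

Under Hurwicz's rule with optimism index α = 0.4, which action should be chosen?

C

A: 0.4·65 + 0.6·(-205) = -97
B: 0.4·275 + 0.6·(-385) = -121
C: 0.4·470 + 0.6·(-20) = 176
D: 0.4·460 + 0.6·(-235) = 43
E: 0.4·325 + 0.6·(-400) = -110
F: 0.4·270 + 0.6·(-490) = -186
G: 0.4·370 + 0.6·(-175) = 43
Highest Hurwicz score = 176 → C.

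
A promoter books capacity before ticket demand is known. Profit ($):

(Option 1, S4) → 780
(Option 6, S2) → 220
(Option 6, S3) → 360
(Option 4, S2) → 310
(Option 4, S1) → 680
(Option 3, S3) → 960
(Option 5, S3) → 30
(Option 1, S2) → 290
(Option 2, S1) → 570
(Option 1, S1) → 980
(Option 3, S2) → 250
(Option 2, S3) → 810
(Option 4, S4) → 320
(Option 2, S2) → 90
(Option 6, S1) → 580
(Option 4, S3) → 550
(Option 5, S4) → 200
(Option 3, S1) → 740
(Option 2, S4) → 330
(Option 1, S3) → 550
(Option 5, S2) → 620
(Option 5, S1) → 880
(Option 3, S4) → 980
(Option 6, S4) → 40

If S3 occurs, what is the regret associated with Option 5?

930

Best payoff under S3 is 960.
Regret = 960 − 30 = 930.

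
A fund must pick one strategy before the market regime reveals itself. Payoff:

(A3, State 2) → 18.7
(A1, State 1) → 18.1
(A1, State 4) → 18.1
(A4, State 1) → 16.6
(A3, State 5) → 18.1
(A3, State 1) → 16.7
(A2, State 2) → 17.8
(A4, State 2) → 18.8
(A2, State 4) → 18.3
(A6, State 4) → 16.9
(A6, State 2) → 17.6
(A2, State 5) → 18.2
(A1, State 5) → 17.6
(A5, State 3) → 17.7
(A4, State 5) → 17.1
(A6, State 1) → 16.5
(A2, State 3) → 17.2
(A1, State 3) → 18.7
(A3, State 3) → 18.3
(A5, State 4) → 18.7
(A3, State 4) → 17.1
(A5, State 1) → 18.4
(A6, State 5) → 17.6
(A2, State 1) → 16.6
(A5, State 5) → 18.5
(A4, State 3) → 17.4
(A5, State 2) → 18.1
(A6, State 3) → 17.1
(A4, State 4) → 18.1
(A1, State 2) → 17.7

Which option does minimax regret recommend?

A5

Column bests: State 1=18.4, State 2=18.8, State 3=18.7, State 4=18.7, State 5=18.5.
A1 regrets: 0.3, 1.1, 0.0, 0.6, 0.9 → max 1.1
A2 regrets: 1.8, 1.0, 1.5, 0.4, 0.3 → max 1.8
A3 regrets: 1.7, 0.1, 0.4, 1.6, 0.4 → max 1.7
A4 regrets: 1.8, 0.0, 1.3, 0.6, 1.4 → max 1.8
A5 regrets: 0.0, 0.7, 1.0, 0.0, 0.0 → max 1.0
A6 regrets: 1.9, 1.2, 1.6, 1.8, 0.9 → max 1.9
Smallest max regret = 1.0 → A5.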